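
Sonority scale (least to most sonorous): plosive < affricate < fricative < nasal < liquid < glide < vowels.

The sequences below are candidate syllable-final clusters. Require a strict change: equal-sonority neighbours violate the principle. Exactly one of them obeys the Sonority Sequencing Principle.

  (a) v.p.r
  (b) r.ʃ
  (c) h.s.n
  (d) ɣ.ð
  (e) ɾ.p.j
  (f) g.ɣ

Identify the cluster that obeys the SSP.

b

(a) v.p.r: profile 3-1-5 — violates.
(b) r.ʃ: profile 5-3 — obeys.
(c) h.s.n: profile 3-3-4 — violates.
(d) ɣ.ð: profile 3-3 — violates.
(e) ɾ.p.j: profile 5-1-6 — violates.
(f) g.ɣ: profile 1-3 — violates.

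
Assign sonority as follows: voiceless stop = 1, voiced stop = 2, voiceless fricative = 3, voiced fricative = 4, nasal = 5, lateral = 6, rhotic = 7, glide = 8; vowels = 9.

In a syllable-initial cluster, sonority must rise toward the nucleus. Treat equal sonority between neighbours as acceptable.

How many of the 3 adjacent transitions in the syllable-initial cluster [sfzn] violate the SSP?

0

/s/ — voiceless fricative, sonority 3.
/f/ — voiceless fricative, sonority 3.
/z/ — voiced fricative, sonority 4.
/n/ — nasal, sonority 5.
/s/→/f/: 3→3 (plateau, allowed) — ok.
/f/→/z/: 3→4 (rises) — ok.
/z/→/n/: 4→5 (rises) — ok.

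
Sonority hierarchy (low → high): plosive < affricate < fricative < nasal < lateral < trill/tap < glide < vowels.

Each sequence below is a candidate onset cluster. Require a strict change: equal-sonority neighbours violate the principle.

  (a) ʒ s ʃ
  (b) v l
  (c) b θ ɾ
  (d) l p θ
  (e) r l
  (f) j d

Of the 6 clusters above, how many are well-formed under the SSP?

(a) ʒ s ʃ: profile 3-3-3 — violates.
(b) v l: profile 3-5 — obeys.
(c) b θ ɾ: profile 1-3-6 — obeys.
(d) l p θ: profile 5-1-3 — violates.
(e) r l: profile 6-5 — violates.
(f) j d: profile 7-1 — violates.

2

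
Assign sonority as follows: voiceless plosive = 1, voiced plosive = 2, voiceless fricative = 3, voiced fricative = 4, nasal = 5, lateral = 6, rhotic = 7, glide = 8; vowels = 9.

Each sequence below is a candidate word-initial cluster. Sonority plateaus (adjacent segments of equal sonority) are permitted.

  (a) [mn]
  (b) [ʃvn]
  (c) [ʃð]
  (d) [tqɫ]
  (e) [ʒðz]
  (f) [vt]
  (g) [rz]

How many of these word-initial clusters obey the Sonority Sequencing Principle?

5

(a) [mn]: profile 5-5 — obeys.
(b) [ʃvn]: profile 3-4-5 — obeys.
(c) [ʃð]: profile 3-4 — obeys.
(d) [tqɫ]: profile 1-1-6 — obeys.
(e) [ʒðz]: profile 4-4-4 — obeys.
(f) [vt]: profile 4-1 — violates.
(g) [rz]: profile 7-4 — violates.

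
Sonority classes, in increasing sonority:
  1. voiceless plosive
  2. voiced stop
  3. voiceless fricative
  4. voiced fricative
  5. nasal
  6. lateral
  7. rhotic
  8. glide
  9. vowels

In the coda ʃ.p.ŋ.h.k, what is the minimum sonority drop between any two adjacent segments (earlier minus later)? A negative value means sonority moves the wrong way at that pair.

/ʃ/: voiceless fricative = 3.
/p/: voiceless plosive = 1.
/ŋ/: nasal = 5.
/h/: voiceless fricative = 3.
/k/: voiceless plosive = 1.
/ʃ/→/p/: change +2.
/p/→/ŋ/: change -4.
/ŋ/→/h/: change +2.
/h/→/k/: change +2.
Minimum = -4.

-4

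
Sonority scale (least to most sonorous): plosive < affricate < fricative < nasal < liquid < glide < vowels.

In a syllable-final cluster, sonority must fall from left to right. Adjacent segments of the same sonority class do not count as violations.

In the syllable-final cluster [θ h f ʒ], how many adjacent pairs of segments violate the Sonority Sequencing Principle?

0

/θ/: fricative = 3.
/h/: fricative = 3.
/f/: fricative = 3.
/ʒ/: fricative = 3.
/θ/→/h/: 3→3 (plateau, allowed) — ok.
/h/→/f/: 3→3 (plateau, allowed) — ok.
/f/→/ʒ/: 3→3 (plateau, allowed) — ok.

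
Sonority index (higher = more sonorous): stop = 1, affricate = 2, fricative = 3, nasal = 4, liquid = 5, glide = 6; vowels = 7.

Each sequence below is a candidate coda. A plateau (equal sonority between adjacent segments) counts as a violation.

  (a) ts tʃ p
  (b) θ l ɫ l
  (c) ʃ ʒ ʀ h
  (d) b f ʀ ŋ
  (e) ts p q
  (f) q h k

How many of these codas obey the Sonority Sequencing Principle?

0

(a) 2-2-1 → violates
(b) 3-5-5-5 → violates
(c) 3-3-5-3 → violates
(d) 1-3-5-4 → violates
(e) 2-1-1 → violates
(f) 1-3-1 → violates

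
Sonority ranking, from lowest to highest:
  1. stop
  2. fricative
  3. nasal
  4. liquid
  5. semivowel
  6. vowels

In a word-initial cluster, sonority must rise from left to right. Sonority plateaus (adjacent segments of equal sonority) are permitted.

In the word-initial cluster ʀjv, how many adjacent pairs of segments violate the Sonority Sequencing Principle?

1

/ʀ/: liquid = 4.
/j/: semivowel = 5.
/v/: fricative = 2.
/ʀ/→/j/: 4→5 (rises) — ok.
/j/→/v/: 5→2 (does not rise) — violation.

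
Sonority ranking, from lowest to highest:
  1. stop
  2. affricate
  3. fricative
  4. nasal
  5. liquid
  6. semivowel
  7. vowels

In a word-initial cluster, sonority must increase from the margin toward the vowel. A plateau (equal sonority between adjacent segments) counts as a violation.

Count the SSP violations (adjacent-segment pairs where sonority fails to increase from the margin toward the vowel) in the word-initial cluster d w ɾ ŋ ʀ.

2

/d/: stop = 1.
/w/: semivowel = 6.
/ɾ/: liquid = 5.
/ŋ/: nasal = 4.
/ʀ/: liquid = 5.
/d/→/w/: 1→6 (rises) — ok.
/w/→/ɾ/: 6→5 (does not rise) — violation.
/ɾ/→/ŋ/: 5→4 (does not rise) — violation.
/ŋ/→/ʀ/: 4→5 (rises) — ok.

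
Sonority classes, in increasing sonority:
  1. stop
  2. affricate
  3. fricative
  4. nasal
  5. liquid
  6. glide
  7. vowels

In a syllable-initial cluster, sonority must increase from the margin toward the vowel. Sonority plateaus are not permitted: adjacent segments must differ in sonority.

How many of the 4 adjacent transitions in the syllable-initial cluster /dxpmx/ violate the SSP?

2

/d/ is a stop (sonority 1).
/x/ is a fricative (sonority 3).
/p/ is a stop (sonority 1).
/m/ is a nasal (sonority 4).
/x/ is a fricative (sonority 3).
/d/→/x/: 1→3 (rises) — ok.
/x/→/p/: 3→1 (does not rise) — violation.
/p/→/m/: 1→4 (rises) — ok.
/m/→/x/: 4→3 (does not rise) — violation.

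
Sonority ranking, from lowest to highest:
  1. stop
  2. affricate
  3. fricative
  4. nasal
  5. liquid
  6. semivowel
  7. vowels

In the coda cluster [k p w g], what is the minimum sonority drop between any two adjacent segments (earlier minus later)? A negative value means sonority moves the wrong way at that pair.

/k/ is a stop (sonority 1).
/p/ is a stop (sonority 1).
/w/ is a semivowel (sonority 6).
/g/ is a stop (sonority 1).
/k/→/p/: change +0.
/p/→/w/: change -5.
/w/→/g/: change +5.
Minimum = -5.

-5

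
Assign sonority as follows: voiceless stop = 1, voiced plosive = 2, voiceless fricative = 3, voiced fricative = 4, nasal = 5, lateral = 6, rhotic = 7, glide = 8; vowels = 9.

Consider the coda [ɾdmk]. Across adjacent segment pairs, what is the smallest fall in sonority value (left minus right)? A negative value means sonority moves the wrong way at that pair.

-3

/ɾ/ — rhotic, sonority 7.
/d/ — voiced plosive, sonority 2.
/m/ — nasal, sonority 5.
/k/ — voiceless stop, sonority 1.
/ɾ/→/d/: change +5.
/d/→/m/: change -3.
/m/→/k/: change +4.
Minimum = -3.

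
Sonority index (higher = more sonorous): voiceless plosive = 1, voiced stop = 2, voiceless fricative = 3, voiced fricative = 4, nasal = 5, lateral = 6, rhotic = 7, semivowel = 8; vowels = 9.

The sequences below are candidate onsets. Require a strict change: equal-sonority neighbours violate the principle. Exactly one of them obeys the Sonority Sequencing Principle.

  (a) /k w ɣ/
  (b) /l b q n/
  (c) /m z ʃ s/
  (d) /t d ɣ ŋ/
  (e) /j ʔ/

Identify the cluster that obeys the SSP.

d

(a) sonority 1-8-4: ill-formed.
(b) sonority 6-2-1-5: ill-formed.
(c) sonority 5-4-3-3: ill-formed.
(d) sonority 1-2-4-5: well-formed.
(e) sonority 8-1: ill-formed.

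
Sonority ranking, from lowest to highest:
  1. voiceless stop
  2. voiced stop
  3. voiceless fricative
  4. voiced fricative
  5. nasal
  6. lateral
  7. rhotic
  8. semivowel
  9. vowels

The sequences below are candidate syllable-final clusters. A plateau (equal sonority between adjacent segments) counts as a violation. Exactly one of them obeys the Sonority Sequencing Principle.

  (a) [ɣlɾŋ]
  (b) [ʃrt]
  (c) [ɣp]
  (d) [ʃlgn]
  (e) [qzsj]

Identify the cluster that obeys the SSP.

(a) [ɣlɾŋ]: profile 4-6-7-5 — violates.
(b) [ʃrt]: profile 3-7-1 — violates.
(c) [ɣp]: profile 4-1 — obeys.
(d) [ʃlgn]: profile 3-6-2-5 — violates.
(e) [qzsj]: profile 1-4-3-8 — violates.

c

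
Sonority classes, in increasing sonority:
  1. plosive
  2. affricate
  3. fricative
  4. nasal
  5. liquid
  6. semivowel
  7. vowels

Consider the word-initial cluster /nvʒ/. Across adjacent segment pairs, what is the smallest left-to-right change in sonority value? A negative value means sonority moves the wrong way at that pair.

-1

/n/ is a nasal (sonority 4).
/v/ is a fricative (sonority 3).
/ʒ/ is a fricative (sonority 3).
/n/→/v/: change -1.
/v/→/ʒ/: change +0.
Minimum = -1.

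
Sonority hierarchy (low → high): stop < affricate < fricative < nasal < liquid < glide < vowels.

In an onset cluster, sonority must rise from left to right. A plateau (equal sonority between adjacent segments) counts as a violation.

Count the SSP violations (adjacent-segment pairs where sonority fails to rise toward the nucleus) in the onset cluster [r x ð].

/r/ — liquid, sonority 5.
/x/ — fricative, sonority 3.
/ð/ — fricative, sonority 3.
/r/→/x/: 5→3 (does not rise) — violation.
/x/→/ð/: 3→3 (plateau) — violation.

2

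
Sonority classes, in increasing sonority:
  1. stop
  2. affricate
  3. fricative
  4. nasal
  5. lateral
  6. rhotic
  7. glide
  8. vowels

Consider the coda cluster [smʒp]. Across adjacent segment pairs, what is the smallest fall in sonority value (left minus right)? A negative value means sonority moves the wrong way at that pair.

-1

/s/ — fricative, sonority 3.
/m/ — nasal, sonority 4.
/ʒ/ — fricative, sonority 3.
/p/ — stop, sonority 1.
/s/→/m/: change -1.
/m/→/ʒ/: change +1.
/ʒ/→/p/: change +2.
Minimum = -1.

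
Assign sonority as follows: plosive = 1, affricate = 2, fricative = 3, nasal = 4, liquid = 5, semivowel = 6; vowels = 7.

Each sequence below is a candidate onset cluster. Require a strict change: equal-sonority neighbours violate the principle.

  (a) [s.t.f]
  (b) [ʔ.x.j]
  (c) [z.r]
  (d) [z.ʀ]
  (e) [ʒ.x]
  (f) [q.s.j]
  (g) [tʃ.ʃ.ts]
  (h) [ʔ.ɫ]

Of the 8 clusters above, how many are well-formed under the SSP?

(a) sonority 3-1-3: ill-formed.
(b) sonority 1-3-6: well-formed.
(c) sonority 3-5: well-formed.
(d) sonority 3-5: well-formed.
(e) sonority 3-3: ill-formed.
(f) sonority 1-3-6: well-formed.
(g) sonority 2-3-2: ill-formed.
(h) sonority 1-5: well-formed.

5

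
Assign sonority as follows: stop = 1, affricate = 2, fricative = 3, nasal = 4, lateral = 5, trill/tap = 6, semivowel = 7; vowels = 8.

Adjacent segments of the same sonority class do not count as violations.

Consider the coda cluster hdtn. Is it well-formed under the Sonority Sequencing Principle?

/h/: fricative = 3.
/d/: stop = 1.
/t/: stop = 1.
/n/: nasal = 4.
The profile is 3-1-1-4. Between /t/ (1) and /n/ (4) sonority does not fall, so the cluster violates the SSP.

no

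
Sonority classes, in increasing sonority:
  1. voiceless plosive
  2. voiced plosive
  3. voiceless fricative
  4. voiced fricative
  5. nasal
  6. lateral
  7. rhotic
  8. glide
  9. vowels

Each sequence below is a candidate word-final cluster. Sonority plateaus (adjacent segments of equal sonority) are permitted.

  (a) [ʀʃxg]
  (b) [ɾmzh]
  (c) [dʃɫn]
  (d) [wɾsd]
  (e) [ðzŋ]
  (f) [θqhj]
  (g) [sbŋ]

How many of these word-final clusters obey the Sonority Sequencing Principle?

3

(a) sonority 7-3-3-2: well-formed.
(b) sonority 7-5-4-3: well-formed.
(c) sonority 2-3-6-5: ill-formed.
(d) sonority 8-7-3-2: well-formed.
(e) sonority 4-4-5: ill-formed.
(f) sonority 3-1-3-8: ill-formed.
(g) sonority 3-2-5: ill-formed.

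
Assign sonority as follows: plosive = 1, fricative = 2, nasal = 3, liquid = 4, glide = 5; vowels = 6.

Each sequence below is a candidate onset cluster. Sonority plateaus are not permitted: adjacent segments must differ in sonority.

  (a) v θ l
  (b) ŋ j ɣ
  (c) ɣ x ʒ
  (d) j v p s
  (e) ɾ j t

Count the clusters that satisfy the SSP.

(a) sonority 2-2-4: ill-formed.
(b) sonority 3-5-2: ill-formed.
(c) sonority 2-2-2: ill-formed.
(d) sonority 5-2-1-2: ill-formed.
(e) sonority 4-5-1: ill-formed.

0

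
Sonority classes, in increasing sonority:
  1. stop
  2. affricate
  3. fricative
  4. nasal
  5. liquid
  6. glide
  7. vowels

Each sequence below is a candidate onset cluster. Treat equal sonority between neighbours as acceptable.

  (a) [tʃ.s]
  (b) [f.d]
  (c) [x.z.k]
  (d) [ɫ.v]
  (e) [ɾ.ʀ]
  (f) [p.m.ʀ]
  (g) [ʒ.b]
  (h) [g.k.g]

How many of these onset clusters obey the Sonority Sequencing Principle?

4

(a) [tʃ.s]: profile 2-3 — obeys.
(b) [f.d]: profile 3-1 — violates.
(c) [x.z.k]: profile 3-3-1 — violates.
(d) [ɫ.v]: profile 5-3 — violates.
(e) [ɾ.ʀ]: profile 5-5 — obeys.
(f) [p.m.ʀ]: profile 1-4-5 — obeys.
(g) [ʒ.b]: profile 3-1 — violates.
(h) [g.k.g]: profile 1-1-1 — obeys.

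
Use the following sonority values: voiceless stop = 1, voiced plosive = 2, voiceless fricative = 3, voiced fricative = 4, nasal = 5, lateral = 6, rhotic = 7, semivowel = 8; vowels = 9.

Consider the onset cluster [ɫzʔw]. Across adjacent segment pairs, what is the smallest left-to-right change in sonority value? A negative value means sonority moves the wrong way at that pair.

/ɫ/ is a lateral (sonority 6).
/z/ is a voiced fricative (sonority 4).
/ʔ/ is a voiceless stop (sonority 1).
/w/ is a semivowel (sonority 8).
/ɫ/→/z/: change -2.
/z/→/ʔ/: change -3.
/ʔ/→/w/: change +7.
Minimum = -3.

-3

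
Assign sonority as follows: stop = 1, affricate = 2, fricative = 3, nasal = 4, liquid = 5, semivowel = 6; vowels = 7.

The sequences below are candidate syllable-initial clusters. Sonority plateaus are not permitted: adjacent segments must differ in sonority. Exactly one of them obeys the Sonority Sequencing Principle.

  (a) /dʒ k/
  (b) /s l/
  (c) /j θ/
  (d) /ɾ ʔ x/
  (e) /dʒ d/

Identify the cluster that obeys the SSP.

(a) 2-1 → violates
(b) 3-5 → obeys
(c) 6-3 → violates
(d) 5-1-3 → violates
(e) 2-1 → violates

b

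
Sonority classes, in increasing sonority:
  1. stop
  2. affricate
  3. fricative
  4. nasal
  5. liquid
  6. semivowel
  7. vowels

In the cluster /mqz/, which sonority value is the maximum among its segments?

/m/: nasal = 4.
/q/: stop = 1.
/z/: fricative = 3.
The maximum is 4.

4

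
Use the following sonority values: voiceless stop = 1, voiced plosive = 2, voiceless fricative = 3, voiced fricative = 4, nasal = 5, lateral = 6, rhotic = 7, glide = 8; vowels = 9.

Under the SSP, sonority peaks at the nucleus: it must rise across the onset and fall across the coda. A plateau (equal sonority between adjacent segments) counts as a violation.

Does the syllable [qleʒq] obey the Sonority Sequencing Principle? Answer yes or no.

yes

Onset: /q/ is a voiceless stop (sonority 1), /l/ is a lateral (sonority 6); then the nucleus /e/ (sonority 9).
Onset profile 1-6-9 — rises to the nucleus.
Coda: /ʒ/ is a voiced fricative (sonority 4), /q/ is a voiceless stop (sonority 1).
Coda profile 9-4-1 — falls from the nucleus.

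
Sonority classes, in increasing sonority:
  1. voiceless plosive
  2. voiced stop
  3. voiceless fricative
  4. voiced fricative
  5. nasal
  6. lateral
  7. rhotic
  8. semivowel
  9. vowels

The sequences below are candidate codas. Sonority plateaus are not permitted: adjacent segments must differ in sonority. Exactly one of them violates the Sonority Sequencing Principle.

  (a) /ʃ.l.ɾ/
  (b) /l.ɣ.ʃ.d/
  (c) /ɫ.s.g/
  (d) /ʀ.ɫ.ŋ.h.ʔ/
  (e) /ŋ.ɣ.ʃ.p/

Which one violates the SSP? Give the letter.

a

(a) sonority 3-6-7: ill-formed.
(b) sonority 6-4-3-2: well-formed.
(c) sonority 6-3-2: well-formed.
(d) sonority 7-6-5-3-1: well-formed.
(e) sonority 5-4-3-1: well-formed.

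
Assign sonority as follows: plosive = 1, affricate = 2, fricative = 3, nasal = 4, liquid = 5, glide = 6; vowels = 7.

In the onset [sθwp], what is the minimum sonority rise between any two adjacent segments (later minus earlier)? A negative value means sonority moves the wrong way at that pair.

-5

/s/ is a fricative (sonority 3).
/θ/ is a fricative (sonority 3).
/w/ is a glide (sonority 6).
/p/ is a plosive (sonority 1).
/s/→/θ/: change +0.
/θ/→/w/: change +3.
/w/→/p/: change -5.
Minimum = -5.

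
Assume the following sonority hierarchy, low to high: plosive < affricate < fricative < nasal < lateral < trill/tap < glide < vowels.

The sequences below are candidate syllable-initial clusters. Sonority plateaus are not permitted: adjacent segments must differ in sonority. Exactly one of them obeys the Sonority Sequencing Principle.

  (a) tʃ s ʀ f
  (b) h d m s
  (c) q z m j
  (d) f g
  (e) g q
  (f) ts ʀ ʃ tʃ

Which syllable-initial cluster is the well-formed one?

c

(a) tʃ s ʀ f: profile 2-3-6-3 — violates.
(b) h d m s: profile 3-1-4-3 — violates.
(c) q z m j: profile 1-3-4-7 — obeys.
(d) f g: profile 3-1 — violates.
(e) g q: profile 1-1 — violates.
(f) ts ʀ ʃ tʃ: profile 2-6-3-2 — violates.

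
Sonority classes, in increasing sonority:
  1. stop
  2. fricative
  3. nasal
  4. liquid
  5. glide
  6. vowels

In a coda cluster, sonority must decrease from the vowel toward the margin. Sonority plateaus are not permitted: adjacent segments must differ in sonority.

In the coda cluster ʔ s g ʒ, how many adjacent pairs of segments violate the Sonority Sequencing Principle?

/ʔ/ is a stop (sonority 1).
/s/ is a fricative (sonority 2).
/g/ is a stop (sonority 1).
/ʒ/ is a fricative (sonority 2).
/ʔ/→/s/: 1→2 (does not fall) — violation.
/s/→/g/: 2→1 (falls) — ok.
/g/→/ʒ/: 1→2 (does not fall) — violation.

2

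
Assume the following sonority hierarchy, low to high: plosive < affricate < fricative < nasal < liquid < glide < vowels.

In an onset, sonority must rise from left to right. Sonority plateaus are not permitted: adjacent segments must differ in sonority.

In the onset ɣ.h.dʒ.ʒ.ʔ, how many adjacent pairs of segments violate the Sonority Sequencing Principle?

/ɣ/: fricative = 3.
/h/: fricative = 3.
/dʒ/: affricate = 2.
/ʒ/: fricative = 3.
/ʔ/: plosive = 1.
/ɣ/→/h/: 3→3 (plateau) — violation.
/h/→/dʒ/: 3→2 (does not rise) — violation.
/dʒ/→/ʒ/: 2→3 (rises) — ok.
/ʒ/→/ʔ/: 3→1 (does not rise) — violation.

3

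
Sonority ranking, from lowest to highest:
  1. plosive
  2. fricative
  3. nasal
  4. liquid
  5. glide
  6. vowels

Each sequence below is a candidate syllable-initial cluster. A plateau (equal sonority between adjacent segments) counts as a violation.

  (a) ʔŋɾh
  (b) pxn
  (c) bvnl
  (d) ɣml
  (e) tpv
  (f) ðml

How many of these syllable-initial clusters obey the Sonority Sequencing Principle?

4

(a) 1-3-4-2 → violates
(b) 1-2-3 → obeys
(c) 1-2-3-4 → obeys
(d) 2-3-4 → obeys
(e) 1-1-2 → violates
(f) 2-3-4 → obeys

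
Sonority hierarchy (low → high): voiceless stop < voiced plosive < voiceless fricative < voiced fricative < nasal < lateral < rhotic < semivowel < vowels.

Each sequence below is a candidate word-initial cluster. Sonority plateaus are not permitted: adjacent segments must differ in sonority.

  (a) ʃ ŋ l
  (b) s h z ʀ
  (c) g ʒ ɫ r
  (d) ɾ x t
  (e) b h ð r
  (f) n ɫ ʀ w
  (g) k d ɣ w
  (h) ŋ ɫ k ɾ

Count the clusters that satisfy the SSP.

(a) 3-5-6 → obeys
(b) 3-3-4-7 → violates
(c) 2-4-6-7 → obeys
(d) 7-3-1 → violates
(e) 2-3-4-7 → obeys
(f) 5-6-7-8 → obeys
(g) 1-2-4-8 → obeys
(h) 5-6-1-7 → violates

5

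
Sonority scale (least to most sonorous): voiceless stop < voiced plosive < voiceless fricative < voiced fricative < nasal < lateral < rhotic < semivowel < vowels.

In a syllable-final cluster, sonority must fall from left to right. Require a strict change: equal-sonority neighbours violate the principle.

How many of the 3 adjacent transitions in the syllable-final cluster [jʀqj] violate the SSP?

/j/: semivowel = 8.
/ʀ/: rhotic = 7.
/q/: voiceless stop = 1.
/j/: semivowel = 8.
/j/→/ʀ/: 8→7 (falls) — ok.
/ʀ/→/q/: 7→1 (falls) — ok.
/q/→/j/: 1→8 (does not fall) — violation.

1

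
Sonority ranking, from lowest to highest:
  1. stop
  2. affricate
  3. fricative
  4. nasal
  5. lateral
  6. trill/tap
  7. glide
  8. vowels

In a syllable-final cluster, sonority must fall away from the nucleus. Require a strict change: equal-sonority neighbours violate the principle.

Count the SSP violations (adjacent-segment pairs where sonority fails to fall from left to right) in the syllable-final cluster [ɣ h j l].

/ɣ/ is a fricative (sonority 3).
/h/ is a fricative (sonority 3).
/j/ is a glide (sonority 7).
/l/ is a lateral (sonority 5).
/ɣ/→/h/: 3→3 (plateau) — violation.
/h/→/j/: 3→7 (does not fall) — violation.
/j/→/l/: 7→5 (falls) — ok.

2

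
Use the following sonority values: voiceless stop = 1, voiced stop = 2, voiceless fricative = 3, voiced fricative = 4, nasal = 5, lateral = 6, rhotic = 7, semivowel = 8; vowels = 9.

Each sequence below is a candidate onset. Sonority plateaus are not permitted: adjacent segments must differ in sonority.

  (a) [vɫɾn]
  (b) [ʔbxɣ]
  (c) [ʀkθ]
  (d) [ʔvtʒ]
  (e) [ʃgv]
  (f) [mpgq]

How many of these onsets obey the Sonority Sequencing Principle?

1

(a) 4-6-7-5 → violates
(b) 1-2-3-4 → obeys
(c) 7-1-3 → violates
(d) 1-4-1-4 → violates
(e) 3-2-4 → violates
(f) 5-1-2-1 → violates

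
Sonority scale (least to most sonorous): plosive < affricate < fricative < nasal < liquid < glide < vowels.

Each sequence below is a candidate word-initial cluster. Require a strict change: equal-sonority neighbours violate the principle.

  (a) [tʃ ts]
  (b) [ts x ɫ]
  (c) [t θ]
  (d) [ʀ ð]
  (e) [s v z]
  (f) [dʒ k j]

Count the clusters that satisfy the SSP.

(a) sonority 2-2: ill-formed.
(b) sonority 2-3-5: well-formed.
(c) sonority 1-3: well-formed.
(d) sonority 5-3: ill-formed.
(e) sonority 3-3-3: ill-formed.
(f) sonority 2-1-6: ill-formed.

2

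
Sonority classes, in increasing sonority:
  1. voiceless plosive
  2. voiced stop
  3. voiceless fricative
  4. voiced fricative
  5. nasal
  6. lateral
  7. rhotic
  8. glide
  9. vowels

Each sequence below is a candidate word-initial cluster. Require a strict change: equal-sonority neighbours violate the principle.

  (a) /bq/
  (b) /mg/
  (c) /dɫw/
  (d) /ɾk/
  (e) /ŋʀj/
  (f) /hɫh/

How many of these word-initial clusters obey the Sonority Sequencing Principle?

(a) /bq/: profile 2-1 — violates.
(b) /mg/: profile 5-2 — violates.
(c) /dɫw/: profile 2-6-8 — obeys.
(d) /ɾk/: profile 7-1 — violates.
(e) /ŋʀj/: profile 5-7-8 — obeys.
(f) /hɫh/: profile 3-6-3 — violates.

2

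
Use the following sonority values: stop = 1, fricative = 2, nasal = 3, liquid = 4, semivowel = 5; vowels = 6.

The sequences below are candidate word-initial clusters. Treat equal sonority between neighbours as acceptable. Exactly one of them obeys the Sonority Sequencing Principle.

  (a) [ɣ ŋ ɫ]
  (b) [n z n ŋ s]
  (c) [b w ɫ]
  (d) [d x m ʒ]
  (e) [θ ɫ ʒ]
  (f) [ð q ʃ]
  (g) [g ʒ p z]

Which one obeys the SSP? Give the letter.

(a) [ɣ ŋ ɫ]: profile 2-3-4 — obeys.
(b) [n z n ŋ s]: profile 3-2-3-3-2 — violates.
(c) [b w ɫ]: profile 1-5-4 — violates.
(d) [d x m ʒ]: profile 1-2-3-2 — violates.
(e) [θ ɫ ʒ]: profile 2-4-2 — violates.
(f) [ð q ʃ]: profile 2-1-2 — violates.
(g) [g ʒ p z]: profile 1-2-1-2 — violates.

a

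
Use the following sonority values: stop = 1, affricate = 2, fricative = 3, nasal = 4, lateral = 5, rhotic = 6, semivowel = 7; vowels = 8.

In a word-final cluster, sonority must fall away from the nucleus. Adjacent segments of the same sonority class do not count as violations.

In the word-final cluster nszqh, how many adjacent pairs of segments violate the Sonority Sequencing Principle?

/n/ — nasal, sonority 4.
/s/ — fricative, sonority 3.
/z/ — fricative, sonority 3.
/q/ — stop, sonority 1.
/h/ — fricative, sonority 3.
/n/→/s/: 4→3 (falls) — ok.
/s/→/z/: 3→3 (plateau, allowed) — ok.
/z/→/q/: 3→1 (falls) — ok.
/q/→/h/: 1→3 (does not fall) — violation.

1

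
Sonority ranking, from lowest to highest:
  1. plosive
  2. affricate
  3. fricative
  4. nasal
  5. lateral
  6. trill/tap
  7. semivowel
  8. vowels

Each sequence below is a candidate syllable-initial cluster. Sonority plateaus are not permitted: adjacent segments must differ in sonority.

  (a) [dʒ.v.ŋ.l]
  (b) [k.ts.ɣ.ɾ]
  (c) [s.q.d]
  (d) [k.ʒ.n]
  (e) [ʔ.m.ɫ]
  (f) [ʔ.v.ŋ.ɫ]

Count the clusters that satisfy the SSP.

5

(a) sonority 2-3-4-5: well-formed.
(b) sonority 1-2-3-6: well-formed.
(c) sonority 3-1-1: ill-formed.
(d) sonority 1-3-4: well-formed.
(e) sonority 1-4-5: well-formed.
(f) sonority 1-3-4-5: well-formed.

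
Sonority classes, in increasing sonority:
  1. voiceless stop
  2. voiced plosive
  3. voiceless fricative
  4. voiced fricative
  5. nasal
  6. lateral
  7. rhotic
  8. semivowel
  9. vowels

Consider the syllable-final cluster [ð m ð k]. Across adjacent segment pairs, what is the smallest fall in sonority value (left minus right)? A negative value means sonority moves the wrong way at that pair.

/ð/ — voiced fricative, sonority 4.
/m/ — nasal, sonority 5.
/ð/ — voiced fricative, sonority 4.
/k/ — voiceless stop, sonority 1.
/ð/→/m/: change -1.
/m/→/ð/: change +1.
/ð/→/k/: change +3.
Minimum = -1.

-1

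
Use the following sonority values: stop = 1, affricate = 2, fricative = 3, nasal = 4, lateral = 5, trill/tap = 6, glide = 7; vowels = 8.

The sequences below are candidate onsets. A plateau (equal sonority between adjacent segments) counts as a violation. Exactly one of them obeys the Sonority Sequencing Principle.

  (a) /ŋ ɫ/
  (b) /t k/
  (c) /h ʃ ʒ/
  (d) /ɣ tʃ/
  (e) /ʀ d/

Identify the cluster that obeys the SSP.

(a) sonority 4-5: well-formed.
(b) sonority 1-1: ill-formed.
(c) sonority 3-3-3: ill-formed.
(d) sonority 3-2: ill-formed.
(e) sonority 6-1: ill-formed.

a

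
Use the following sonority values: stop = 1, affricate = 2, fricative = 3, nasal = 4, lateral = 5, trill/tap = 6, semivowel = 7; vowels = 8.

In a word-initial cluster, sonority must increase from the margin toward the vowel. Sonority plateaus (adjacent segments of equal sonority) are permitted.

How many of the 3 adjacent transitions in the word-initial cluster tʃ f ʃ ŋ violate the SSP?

/tʃ/ is an affricate (sonority 2).
/f/ is a fricative (sonority 3).
/ʃ/ is a fricative (sonority 3).
/ŋ/ is a nasal (sonority 4).
/tʃ/→/f/: 2→3 (rises) — ok.
/f/→/ʃ/: 3→3 (plateau, allowed) — ok.
/ʃ/→/ŋ/: 3→4 (rises) — ok.

0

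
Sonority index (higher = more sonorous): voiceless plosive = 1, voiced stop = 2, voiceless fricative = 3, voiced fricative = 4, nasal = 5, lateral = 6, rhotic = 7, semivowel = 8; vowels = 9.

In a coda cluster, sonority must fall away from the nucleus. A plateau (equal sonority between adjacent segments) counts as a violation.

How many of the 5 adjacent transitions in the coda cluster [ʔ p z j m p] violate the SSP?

3

/ʔ/: voiceless plosive = 1.
/p/: voiceless plosive = 1.
/z/: voiced fricative = 4.
/j/: semivowel = 8.
/m/: nasal = 5.
/p/: voiceless plosive = 1.
/ʔ/→/p/: 1→1 (plateau) — violation.
/p/→/z/: 1→4 (does not fall) — violation.
/z/→/j/: 4→8 (does not fall) — violation.
/j/→/m/: 8→5 (falls) — ok.
/m/→/p/: 5→1 (falls) — ok.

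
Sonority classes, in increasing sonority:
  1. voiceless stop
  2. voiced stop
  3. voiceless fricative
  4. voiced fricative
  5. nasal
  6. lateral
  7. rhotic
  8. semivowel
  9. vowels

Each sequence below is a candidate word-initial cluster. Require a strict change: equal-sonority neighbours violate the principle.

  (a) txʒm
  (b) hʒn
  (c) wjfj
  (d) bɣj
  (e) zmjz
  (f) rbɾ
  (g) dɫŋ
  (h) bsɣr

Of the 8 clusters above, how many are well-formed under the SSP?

(a) txʒm: profile 1-3-4-5 — obeys.
(b) hʒn: profile 3-4-5 — obeys.
(c) wjfj: profile 8-8-3-8 — violates.
(d) bɣj: profile 2-4-8 — obeys.
(e) zmjz: profile 4-5-8-4 — violates.
(f) rbɾ: profile 7-2-7 — violates.
(g) dɫŋ: profile 2-6-5 — violates.
(h) bsɣr: profile 2-3-4-7 — obeys.

4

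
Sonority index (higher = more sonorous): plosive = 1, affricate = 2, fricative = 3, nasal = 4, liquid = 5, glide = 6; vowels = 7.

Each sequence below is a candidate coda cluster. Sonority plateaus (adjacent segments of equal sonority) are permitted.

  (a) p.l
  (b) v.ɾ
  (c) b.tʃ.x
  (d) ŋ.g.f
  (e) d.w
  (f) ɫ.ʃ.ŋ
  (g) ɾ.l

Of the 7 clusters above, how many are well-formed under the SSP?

(a) p.l: profile 1-5 — violates.
(b) v.ɾ: profile 3-5 — violates.
(c) b.tʃ.x: profile 1-2-3 — violates.
(d) ŋ.g.f: profile 4-1-3 — violates.
(e) d.w: profile 1-6 — violates.
(f) ɫ.ʃ.ŋ: profile 5-3-4 — violates.
(g) ɾ.l: profile 5-5 — obeys.

1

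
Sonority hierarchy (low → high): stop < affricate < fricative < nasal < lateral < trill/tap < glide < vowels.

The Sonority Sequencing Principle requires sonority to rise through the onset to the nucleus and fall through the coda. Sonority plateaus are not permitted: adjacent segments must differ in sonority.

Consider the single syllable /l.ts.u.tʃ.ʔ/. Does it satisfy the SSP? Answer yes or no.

Onset: /l/ is a lateral (sonority 5), /ts/ is an affricate (sonority 2); then the nucleus /u/ (sonority 8).
Onset profile 5-2-8 — does not strictly rise throughout.
Coda: /tʃ/ is an affricate (sonority 2), /ʔ/ is a stop (sonority 1).
Coda profile 8-2-1 — falls from the nucleus.

no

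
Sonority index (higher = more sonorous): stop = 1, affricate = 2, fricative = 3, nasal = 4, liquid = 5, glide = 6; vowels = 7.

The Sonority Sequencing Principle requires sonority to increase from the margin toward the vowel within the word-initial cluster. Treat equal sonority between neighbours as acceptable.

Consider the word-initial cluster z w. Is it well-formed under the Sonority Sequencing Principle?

/z/ is a fricative (sonority 3).
/w/ is a glide (sonority 6).
The profile 3-6 strictly rises, so the word-initial cluster satisfies the SSP.

yes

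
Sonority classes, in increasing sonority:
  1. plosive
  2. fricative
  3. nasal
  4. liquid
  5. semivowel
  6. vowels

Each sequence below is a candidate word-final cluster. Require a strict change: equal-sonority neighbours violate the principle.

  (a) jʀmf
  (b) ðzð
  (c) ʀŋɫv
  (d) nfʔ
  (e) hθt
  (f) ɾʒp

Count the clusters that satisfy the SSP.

3

(a) sonority 5-4-3-2: well-formed.
(b) sonority 2-2-2: ill-formed.
(c) sonority 4-3-4-2: ill-formed.
(d) sonority 3-2-1: well-formed.
(e) sonority 2-2-1: ill-formed.
(f) sonority 4-2-1: well-formed.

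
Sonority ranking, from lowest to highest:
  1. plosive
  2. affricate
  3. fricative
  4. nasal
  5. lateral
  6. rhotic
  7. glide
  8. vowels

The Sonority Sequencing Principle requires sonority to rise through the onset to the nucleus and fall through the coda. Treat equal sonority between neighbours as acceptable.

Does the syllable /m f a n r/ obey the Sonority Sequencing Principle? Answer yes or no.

Onset: /m/ is a nasal (sonority 4), /f/ is a fricative (sonority 3); then the nucleus /a/ (sonority 8).
Onset profile 4-3-8 — does not rise throughout.
Coda: /n/ is a nasal (sonority 4), /r/ is a rhotic (sonority 6).
Coda profile 8-4-6 — does not fall throughout.

no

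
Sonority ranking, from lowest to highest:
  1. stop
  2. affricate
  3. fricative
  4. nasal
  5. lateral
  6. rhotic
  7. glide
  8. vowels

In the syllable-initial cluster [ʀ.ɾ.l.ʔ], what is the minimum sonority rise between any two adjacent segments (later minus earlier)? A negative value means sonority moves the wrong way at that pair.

/ʀ/ is a rhotic (sonority 6).
/ɾ/ is a rhotic (sonority 6).
/l/ is a lateral (sonority 5).
/ʔ/ is a stop (sonority 1).
/ʀ/→/ɾ/: change +0.
/ɾ/→/l/: change -1.
/l/→/ʔ/: change -4.
Minimum = -4.

-4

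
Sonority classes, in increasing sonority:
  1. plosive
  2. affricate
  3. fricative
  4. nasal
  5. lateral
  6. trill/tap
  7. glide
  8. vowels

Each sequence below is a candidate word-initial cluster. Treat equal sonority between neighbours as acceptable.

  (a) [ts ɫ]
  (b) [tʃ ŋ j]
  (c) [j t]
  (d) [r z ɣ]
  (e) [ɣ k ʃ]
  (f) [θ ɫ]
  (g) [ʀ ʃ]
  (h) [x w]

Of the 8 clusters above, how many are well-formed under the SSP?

(a) sonority 2-5: well-formed.
(b) sonority 2-4-7: well-formed.
(c) sonority 7-1: ill-formed.
(d) sonority 6-3-3: ill-formed.
(e) sonority 3-1-3: ill-formed.
(f) sonority 3-5: well-formed.
(g) sonority 6-3: ill-formed.
(h) sonority 3-7: well-formed.

4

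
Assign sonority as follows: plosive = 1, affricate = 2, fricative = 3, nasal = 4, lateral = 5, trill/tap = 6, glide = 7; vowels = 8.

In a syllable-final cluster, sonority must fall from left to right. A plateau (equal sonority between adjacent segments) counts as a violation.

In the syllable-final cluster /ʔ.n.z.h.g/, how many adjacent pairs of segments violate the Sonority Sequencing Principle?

/ʔ/: plosive = 1.
/n/: nasal = 4.
/z/: fricative = 3.
/h/: fricative = 3.
/g/: plosive = 1.
/ʔ/→/n/: 1→4 (does not fall) — violation.
/n/→/z/: 4→3 (falls) — ok.
/z/→/h/: 3→3 (plateau) — violation.
/h/→/g/: 3→1 (falls) — ok.

2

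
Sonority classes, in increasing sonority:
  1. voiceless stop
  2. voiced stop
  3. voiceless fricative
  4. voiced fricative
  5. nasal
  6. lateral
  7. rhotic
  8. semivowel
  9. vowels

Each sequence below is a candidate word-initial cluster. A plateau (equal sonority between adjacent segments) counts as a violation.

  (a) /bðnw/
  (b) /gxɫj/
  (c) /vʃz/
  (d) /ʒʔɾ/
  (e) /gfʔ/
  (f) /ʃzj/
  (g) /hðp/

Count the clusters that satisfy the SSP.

(a) sonority 2-4-5-8: well-formed.
(b) sonority 2-3-6-8: well-formed.
(c) sonority 4-3-4: ill-formed.
(d) sonority 4-1-7: ill-formed.
(e) sonority 2-3-1: ill-formed.
(f) sonority 3-4-8: well-formed.
(g) sonority 3-4-1: ill-formed.

3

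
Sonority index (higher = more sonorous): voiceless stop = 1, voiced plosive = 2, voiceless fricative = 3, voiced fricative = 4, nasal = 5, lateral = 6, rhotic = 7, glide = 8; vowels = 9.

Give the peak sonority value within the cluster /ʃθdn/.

/ʃ/ — voiceless fricative, sonority 3.
/θ/ — voiceless fricative, sonority 3.
/d/ — voiced plosive, sonority 2.
/n/ — nasal, sonority 5.
The maximum is 5.

5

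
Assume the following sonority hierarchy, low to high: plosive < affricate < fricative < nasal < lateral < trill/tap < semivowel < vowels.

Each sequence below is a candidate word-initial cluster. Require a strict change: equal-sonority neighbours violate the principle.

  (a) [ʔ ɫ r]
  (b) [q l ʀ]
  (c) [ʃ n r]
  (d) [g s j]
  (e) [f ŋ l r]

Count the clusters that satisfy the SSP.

5

(a) [ʔ ɫ r]: profile 1-5-6 — obeys.
(b) [q l ʀ]: profile 1-5-6 — obeys.
(c) [ʃ n r]: profile 3-4-6 — obeys.
(d) [g s j]: profile 1-3-7 — obeys.
(e) [f ŋ l r]: profile 3-4-5-6 — obeys.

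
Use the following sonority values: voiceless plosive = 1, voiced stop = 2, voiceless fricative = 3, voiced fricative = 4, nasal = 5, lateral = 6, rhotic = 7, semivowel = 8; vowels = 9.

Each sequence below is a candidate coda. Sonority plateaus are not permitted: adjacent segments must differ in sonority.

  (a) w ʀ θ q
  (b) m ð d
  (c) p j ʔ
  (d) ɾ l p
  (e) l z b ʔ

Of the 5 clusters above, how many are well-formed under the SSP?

4

(a) sonority 8-7-3-1: well-formed.
(b) sonority 5-4-2: well-formed.
(c) sonority 1-8-1: ill-formed.
(d) sonority 7-6-1: well-formed.
(e) sonority 6-4-2-1: well-formed.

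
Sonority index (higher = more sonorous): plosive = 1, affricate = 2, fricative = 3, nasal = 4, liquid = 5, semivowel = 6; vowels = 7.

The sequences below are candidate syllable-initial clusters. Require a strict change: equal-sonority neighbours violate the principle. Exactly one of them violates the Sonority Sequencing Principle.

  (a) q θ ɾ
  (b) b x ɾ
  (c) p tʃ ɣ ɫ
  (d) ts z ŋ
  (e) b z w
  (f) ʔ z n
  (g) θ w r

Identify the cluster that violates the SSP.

g

(a) 1-3-5 → obeys
(b) 1-3-5 → obeys
(c) 1-2-3-5 → obeys
(d) 2-3-4 → obeys
(e) 1-3-6 → obeys
(f) 1-3-4 → obeys
(g) 3-6-5 → violates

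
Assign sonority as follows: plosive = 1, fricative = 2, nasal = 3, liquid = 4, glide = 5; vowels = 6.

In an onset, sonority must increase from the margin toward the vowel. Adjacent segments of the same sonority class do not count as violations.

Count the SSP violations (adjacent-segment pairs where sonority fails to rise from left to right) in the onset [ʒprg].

2

/ʒ/: fricative = 2.
/p/: plosive = 1.
/r/: liquid = 4.
/g/: plosive = 1.
/ʒ/→/p/: 2→1 (does not rise) — violation.
/p/→/r/: 1→4 (rises) — ok.
/r/→/g/: 4→1 (does not rise) — violation.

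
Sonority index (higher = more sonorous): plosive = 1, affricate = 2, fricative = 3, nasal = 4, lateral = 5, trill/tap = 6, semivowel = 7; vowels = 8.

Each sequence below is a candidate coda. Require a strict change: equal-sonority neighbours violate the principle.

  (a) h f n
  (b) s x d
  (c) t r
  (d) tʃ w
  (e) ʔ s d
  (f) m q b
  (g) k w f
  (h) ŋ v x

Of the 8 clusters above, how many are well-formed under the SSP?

(a) sonority 3-3-4: ill-formed.
(b) sonority 3-3-1: ill-formed.
(c) sonority 1-6: ill-formed.
(d) sonority 2-7: ill-formed.
(e) sonority 1-3-1: ill-formed.
(f) sonority 4-1-1: ill-formed.
(g) sonority 1-7-3: ill-formed.
(h) sonority 4-3-3: ill-formed.

0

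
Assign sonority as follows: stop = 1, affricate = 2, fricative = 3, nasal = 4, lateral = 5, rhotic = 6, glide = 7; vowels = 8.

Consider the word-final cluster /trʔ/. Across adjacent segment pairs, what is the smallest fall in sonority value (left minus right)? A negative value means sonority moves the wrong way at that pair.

/t/ — stop, sonority 1.
/r/ — rhotic, sonority 6.
/ʔ/ — stop, sonority 1.
/t/→/r/: change -5.
/r/→/ʔ/: change +5.
Minimum = -5.

-5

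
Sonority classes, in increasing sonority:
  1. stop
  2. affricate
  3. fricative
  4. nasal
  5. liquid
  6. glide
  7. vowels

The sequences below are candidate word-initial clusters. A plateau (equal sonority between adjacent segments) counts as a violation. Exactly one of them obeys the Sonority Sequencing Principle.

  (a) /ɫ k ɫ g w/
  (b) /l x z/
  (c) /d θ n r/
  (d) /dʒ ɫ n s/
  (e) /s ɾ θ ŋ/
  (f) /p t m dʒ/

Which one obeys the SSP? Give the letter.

c

(a) sonority 5-1-5-1-6: ill-formed.
(b) sonority 5-3-3: ill-formed.
(c) sonority 1-3-4-5: well-formed.
(d) sonority 2-5-4-3: ill-formed.
(e) sonority 3-5-3-4: ill-formed.
(f) sonority 1-1-4-2: ill-formed.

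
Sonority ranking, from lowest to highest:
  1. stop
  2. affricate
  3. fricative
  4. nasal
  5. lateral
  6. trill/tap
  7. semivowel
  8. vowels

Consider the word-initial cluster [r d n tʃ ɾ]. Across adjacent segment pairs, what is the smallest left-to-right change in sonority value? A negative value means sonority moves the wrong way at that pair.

/r/ — trill/tap, sonority 6.
/d/ — stop, sonority 1.
/n/ — nasal, sonority 4.
/tʃ/ — affricate, sonority 2.
/ɾ/ — trill/tap, sonority 6.
/r/→/d/: change -5.
/d/→/n/: change +3.
/n/→/tʃ/: change -2.
/tʃ/→/ɾ/: change +4.
Minimum = -5.

-5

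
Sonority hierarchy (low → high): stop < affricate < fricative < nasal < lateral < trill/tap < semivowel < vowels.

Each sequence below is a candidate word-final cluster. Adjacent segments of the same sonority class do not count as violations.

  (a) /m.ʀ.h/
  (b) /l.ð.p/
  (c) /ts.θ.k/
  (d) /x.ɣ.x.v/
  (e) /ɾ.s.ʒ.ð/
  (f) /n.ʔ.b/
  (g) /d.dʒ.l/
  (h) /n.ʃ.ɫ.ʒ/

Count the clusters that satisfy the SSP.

4

(a) 4-6-3 → violates
(b) 5-3-1 → obeys
(c) 2-3-1 → violates
(d) 3-3-3-3 → obeys
(e) 6-3-3-3 → obeys
(f) 4-1-1 → obeys
(g) 1-2-5 → violates
(h) 4-3-5-3 → violates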